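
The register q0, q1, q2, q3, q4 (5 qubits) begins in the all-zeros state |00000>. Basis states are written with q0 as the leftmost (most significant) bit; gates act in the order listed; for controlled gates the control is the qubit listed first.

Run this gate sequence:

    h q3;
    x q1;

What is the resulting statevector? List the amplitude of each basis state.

The final amplitudes are sqrt(2)/2 on |01000>, sqrt(2)/2 on |01010>, and 0 on every other basis state.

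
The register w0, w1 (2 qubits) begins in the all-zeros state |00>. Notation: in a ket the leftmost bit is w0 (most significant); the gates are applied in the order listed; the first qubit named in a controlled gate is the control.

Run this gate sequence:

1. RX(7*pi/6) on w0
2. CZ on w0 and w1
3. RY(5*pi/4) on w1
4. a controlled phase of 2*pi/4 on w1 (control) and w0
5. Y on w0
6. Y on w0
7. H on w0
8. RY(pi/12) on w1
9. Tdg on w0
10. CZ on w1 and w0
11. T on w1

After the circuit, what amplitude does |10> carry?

|10> carries amplitude (-3*sqrt(3) + 1 + sqrt(2) + I + sqrt(2)*I + sqrt(3)*I)*exp(3*I*pi/4)/16 in the final state.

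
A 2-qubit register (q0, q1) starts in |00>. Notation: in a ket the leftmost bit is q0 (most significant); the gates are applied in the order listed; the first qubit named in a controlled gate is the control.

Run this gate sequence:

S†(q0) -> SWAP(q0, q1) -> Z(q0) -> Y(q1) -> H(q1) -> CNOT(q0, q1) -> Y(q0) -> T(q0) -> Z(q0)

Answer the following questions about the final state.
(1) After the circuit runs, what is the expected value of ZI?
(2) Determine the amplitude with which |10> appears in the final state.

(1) The observable ZI averages to -1.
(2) The amplitude on |10> is sqrt(2)*exp(I*pi/4)/2.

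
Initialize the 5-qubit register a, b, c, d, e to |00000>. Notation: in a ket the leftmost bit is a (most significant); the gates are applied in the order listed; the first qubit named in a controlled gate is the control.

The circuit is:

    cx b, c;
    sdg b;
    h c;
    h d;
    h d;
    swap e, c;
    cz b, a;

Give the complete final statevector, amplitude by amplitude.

The final amplitudes are sqrt(2)/2 on |00000>, sqrt(2)/2 on |00001>, and 0 on every other basis state.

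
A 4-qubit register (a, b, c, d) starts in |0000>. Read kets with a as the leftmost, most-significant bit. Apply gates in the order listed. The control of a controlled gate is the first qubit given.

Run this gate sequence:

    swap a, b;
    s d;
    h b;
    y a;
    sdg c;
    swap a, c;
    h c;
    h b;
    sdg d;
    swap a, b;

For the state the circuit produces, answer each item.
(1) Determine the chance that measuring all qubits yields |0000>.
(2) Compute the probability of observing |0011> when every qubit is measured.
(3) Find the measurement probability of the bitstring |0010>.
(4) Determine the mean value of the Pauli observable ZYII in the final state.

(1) A full measurement returns |0000> with probability 1/2.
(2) The probability of measuring |0011> is 0.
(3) Outcome |0010> occurs with probability 1/2.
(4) The observable ZYII averages to 0.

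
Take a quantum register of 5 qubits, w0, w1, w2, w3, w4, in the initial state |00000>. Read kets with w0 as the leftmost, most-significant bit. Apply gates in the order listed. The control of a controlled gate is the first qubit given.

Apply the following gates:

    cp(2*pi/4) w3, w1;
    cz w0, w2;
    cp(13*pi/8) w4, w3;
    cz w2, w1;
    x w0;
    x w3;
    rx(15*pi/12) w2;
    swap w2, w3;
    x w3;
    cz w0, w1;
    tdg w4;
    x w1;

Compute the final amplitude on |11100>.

The amplitude on |11100> is -I*sqrt(sqrt(2) + 2)/2.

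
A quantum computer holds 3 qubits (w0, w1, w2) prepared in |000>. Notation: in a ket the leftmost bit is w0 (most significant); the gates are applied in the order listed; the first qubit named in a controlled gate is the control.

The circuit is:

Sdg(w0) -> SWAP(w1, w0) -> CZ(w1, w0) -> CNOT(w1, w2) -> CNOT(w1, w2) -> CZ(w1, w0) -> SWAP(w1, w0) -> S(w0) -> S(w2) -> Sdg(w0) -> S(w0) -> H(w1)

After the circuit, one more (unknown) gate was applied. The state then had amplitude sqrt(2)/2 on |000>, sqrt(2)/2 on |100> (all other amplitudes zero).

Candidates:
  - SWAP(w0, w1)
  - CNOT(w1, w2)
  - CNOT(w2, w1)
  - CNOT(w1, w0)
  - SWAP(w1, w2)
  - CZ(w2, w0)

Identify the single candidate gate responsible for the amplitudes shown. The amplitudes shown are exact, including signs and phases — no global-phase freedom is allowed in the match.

It was SWAP(w0, w1) that produced the state shown. Key observation: gates 1-8 undo each other exactly, leaving only the rest of the circuit to track.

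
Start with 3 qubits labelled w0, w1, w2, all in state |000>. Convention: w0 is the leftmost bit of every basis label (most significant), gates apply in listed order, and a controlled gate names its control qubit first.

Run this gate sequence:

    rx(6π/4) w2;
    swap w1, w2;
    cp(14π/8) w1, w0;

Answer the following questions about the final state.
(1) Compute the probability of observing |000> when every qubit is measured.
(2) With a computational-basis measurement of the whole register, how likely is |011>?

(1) Outcome |000> occurs with probability 1/2.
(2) The probability of measuring |011> is 0.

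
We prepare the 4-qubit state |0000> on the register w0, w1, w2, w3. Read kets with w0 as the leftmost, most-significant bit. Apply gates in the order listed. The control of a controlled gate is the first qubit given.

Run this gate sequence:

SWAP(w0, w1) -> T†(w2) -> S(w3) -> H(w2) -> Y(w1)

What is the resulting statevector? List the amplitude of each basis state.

After the circuit, the state carries amplitude sqrt(2)*I/2 on |0100>, sqrt(2)*I/2 on |0110>, and 0 on every other basis state.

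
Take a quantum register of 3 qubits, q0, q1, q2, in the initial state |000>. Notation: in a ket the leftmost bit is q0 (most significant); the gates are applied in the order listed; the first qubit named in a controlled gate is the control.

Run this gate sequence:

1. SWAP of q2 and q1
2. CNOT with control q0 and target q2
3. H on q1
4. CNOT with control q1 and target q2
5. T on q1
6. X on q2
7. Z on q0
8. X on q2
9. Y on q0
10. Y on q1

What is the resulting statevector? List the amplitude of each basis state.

The final amplitudes are sqrt(2)*exp(I*pi/4)/2 on |101>, -sqrt(2)/2 on |110>, and 0 on every other basis state.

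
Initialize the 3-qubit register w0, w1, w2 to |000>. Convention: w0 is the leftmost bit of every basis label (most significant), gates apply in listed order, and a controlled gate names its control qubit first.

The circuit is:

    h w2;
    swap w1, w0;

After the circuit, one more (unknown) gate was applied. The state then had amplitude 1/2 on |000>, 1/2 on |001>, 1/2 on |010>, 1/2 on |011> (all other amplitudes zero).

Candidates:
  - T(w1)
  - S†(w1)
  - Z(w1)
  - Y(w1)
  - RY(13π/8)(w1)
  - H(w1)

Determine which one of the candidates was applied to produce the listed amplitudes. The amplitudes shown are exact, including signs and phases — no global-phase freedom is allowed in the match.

The unique candidate consistent with the amplitudes is H(w1).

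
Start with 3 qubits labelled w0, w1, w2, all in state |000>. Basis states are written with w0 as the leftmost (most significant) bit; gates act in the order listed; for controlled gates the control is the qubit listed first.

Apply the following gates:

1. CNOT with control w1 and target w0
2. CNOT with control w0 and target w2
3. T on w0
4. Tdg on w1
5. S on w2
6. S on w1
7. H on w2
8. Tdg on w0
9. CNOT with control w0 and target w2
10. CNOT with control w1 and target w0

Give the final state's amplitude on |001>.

|001> carries amplitude sqrt(2)/2 in the final state.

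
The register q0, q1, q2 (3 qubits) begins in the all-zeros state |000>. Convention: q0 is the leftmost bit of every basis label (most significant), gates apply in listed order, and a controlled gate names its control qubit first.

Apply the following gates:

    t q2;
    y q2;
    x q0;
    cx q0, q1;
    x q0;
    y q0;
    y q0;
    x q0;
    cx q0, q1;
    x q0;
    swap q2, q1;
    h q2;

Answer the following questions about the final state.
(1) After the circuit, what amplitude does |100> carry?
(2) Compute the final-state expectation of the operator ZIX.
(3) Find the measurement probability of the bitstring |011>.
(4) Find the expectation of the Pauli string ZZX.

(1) The final state's coefficient on |100> equals 0. Key observation: the block from step 3 through step 10 cancels to the identity and can be dropped.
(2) In the final state, ZIX has expectation 1.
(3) A full measurement returns |011> with probability 1/2.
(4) In the final state, ZZX has expectation -1.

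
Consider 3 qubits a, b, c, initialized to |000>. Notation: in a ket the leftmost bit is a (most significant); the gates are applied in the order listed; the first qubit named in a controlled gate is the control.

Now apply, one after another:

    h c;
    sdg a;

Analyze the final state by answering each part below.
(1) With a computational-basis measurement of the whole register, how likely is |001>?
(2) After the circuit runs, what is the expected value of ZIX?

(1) A full measurement returns |001> with probability 1/2.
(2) In the final state, ZIX has expectation 1.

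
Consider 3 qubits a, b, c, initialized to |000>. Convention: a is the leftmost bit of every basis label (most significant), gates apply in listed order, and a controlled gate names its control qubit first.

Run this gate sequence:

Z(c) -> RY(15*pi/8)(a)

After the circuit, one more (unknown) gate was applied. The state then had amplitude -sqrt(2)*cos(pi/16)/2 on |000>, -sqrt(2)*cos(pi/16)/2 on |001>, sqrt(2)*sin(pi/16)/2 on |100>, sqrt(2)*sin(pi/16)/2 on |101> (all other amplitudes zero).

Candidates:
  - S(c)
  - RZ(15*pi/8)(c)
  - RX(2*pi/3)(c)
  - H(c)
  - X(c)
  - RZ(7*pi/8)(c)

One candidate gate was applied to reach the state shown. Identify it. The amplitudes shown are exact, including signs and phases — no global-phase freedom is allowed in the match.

The applied gate was H(c).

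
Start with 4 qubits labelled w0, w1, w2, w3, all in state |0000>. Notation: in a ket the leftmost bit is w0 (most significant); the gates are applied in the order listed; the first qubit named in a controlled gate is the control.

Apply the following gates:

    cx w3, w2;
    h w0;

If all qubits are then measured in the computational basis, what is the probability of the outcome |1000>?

A full measurement returns |1000> with probability 1/2.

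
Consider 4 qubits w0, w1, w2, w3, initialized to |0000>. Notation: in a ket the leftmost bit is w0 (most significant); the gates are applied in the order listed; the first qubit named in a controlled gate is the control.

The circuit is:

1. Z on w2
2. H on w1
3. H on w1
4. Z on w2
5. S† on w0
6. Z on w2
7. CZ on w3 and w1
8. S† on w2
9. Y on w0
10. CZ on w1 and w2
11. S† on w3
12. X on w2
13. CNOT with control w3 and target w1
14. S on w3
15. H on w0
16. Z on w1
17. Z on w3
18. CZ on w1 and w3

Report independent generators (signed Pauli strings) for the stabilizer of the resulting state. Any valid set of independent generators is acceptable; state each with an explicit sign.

The stabilizer group can be generated by -XIII, +IZII, -IIZI, +IIIZ, among other valid generating sets.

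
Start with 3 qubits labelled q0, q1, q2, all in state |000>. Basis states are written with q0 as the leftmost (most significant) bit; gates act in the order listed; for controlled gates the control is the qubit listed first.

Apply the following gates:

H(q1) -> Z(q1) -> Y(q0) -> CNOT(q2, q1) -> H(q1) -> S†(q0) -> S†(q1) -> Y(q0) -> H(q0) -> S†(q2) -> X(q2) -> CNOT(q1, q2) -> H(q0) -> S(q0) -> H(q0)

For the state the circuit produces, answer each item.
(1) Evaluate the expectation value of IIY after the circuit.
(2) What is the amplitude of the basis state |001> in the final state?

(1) The expectation value of IIY is 0.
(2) The amplitude on |001> is 0.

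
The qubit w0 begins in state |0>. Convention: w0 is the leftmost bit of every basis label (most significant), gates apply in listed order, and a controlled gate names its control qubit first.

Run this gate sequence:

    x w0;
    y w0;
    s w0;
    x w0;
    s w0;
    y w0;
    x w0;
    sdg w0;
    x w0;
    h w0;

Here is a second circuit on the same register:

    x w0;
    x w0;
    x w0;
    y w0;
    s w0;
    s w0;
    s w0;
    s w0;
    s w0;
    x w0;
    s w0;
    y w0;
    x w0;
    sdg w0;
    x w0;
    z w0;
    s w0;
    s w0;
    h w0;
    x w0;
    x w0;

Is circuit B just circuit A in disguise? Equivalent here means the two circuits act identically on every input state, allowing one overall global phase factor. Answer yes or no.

Yes: on every input state the two circuits agree up to one overall phase factor.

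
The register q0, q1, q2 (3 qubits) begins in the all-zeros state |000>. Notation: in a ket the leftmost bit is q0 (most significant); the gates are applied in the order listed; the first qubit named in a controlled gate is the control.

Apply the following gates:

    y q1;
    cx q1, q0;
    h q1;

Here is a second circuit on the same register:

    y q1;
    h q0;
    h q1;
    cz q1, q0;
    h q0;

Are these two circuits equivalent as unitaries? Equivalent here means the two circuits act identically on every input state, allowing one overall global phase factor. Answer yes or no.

No: there is an input state on which the two circuits produce genuinely different outputs (not merely differing by a phase).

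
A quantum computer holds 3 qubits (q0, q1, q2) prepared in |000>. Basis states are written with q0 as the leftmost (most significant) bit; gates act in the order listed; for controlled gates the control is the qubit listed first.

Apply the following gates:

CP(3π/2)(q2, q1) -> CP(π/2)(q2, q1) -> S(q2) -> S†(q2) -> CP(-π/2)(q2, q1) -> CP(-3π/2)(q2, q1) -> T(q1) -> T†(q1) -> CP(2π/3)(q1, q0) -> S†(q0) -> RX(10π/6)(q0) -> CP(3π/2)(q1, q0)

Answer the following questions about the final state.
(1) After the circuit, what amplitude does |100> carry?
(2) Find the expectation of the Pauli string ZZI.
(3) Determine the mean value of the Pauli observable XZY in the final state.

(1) |100> carries amplitude -I/2 in the final state.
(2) The observable ZZI averages to 1/2.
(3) The observable XZY averages to 0.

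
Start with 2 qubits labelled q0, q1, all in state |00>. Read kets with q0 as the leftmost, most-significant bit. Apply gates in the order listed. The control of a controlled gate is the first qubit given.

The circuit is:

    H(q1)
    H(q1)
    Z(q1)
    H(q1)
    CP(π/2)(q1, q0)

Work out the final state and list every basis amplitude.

After the circuit, the state carries amplitude sqrt(2)/2 on |00>, sqrt(2)/2 on |01>, 0 on |10>, 0 on |11>.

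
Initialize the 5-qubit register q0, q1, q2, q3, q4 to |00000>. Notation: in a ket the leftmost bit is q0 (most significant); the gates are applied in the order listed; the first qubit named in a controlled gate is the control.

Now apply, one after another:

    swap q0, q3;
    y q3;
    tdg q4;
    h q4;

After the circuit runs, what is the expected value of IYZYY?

The observable IYZYY averages to 0.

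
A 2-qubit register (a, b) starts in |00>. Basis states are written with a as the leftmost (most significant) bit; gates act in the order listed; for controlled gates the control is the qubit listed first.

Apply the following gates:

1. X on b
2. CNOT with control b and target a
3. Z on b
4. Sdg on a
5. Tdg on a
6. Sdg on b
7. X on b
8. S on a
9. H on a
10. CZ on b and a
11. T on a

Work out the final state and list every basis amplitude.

After the circuit, the state carries amplitude sqrt(2)*exp(I*pi/4)/2 on |00>, 0 on |01>, -sqrt(2)*I/2 on |10>, 0 on |11>.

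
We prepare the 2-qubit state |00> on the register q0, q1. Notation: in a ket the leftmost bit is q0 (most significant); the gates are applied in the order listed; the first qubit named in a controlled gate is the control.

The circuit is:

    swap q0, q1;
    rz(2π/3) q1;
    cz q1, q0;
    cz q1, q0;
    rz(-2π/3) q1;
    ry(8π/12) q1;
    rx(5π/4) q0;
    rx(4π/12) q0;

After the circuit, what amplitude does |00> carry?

The final state's coefficient on |00> equals -sqrt(sqrt(2) + 2)/8 - sqrt(6 - 3*sqrt(2))/8. Key observation: steps 2-5 multiply out to the identity, so the circuit reduces to the remaining gates.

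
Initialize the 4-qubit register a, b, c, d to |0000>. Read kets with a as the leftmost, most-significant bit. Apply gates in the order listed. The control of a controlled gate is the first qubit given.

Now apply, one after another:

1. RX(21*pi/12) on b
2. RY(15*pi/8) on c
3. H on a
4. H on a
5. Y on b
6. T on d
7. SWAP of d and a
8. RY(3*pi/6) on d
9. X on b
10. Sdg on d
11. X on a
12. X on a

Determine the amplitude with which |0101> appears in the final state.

The final state's coefficient on |0101> equals -I*sqrt(4 - 2*sqrt(2))*cos(pi/16)/4.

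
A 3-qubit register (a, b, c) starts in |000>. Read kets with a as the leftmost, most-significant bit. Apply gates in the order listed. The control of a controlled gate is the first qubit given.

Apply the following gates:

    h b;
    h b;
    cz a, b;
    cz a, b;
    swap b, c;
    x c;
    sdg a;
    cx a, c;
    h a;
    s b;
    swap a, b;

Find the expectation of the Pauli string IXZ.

The observable IXZ averages to -1.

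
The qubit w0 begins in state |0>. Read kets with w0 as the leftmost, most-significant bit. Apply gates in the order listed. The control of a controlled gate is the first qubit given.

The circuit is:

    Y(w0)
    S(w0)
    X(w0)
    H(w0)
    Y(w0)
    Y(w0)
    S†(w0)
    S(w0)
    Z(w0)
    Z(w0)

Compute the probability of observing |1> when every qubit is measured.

Outcome |1> occurs with probability 1/2.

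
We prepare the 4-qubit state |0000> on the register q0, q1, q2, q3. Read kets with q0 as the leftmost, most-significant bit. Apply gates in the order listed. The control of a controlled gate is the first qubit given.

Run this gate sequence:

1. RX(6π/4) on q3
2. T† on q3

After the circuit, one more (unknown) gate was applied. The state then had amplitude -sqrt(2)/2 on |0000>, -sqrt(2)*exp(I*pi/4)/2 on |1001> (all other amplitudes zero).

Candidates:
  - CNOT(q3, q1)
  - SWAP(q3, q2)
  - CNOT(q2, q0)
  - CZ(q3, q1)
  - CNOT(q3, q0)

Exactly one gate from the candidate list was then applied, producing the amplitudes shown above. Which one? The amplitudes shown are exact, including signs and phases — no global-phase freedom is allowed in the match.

The unique candidate consistent with the amplitudes is CNOT(q3, q0).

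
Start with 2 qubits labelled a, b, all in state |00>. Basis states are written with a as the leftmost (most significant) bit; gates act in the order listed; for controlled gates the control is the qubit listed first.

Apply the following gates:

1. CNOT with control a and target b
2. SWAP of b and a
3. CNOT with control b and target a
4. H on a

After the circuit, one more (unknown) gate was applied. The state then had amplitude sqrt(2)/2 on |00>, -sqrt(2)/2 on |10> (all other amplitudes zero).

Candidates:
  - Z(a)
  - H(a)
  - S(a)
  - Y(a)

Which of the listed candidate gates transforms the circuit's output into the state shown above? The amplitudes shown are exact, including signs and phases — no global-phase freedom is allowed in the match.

It was Z(a) that produced the state shown.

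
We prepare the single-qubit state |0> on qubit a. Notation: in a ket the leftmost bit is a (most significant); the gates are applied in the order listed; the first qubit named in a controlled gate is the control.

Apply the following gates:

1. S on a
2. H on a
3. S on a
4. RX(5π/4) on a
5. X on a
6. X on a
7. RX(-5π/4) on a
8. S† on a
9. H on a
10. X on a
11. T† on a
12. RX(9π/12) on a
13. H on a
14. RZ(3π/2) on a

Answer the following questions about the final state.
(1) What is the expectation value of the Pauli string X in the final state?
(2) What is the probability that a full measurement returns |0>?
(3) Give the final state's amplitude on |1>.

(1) The observable X averages to -sqrt(2)/2. Key observation: the block from step 2 through step 9 cancels to the identity and can be dropped.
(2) A full measurement returns |0> with probability 1/2.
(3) The amplitude on |1> is sqrt(2)*sqrt(sqrt(2) + 2)/4 - sqrt(2)*I*sqrt(2 - sqrt(2))/4.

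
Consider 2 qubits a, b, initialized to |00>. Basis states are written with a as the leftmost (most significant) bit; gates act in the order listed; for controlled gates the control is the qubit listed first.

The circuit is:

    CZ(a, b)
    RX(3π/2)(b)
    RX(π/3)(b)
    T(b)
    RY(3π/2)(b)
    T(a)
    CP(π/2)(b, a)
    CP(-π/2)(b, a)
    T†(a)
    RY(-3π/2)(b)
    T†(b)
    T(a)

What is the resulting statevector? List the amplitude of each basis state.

The resulting statevector has amplitude -sqrt(6)/4 - sqrt(2)/4 on |00>, I*(-sqrt(6) + sqrt(2))/4 on |01>, 0 on |10>, 0 on |11>.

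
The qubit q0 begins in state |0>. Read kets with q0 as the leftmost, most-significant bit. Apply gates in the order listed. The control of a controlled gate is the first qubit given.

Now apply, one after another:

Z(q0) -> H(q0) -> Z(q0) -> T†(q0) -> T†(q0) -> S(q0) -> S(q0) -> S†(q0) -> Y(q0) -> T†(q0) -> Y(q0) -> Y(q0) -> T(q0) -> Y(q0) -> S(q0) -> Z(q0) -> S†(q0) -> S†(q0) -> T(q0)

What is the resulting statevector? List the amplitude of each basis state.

The resulting statevector has amplitude sqrt(2)/2 on |0>, -sqrt(2)*exp(3*I*pi/4)/2 on |1>. Key observation: steps 8-15 multiply out to the identity, so the circuit reduces to the remaining gates.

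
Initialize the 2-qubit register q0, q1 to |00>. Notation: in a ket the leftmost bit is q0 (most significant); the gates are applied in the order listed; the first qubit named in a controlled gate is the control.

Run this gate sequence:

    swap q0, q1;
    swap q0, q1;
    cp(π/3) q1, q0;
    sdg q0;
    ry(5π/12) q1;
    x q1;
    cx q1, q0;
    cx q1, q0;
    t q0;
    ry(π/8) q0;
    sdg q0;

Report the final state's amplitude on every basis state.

The resulting statevector has amplitude -sqrt(1/2 - sqrt(2)/4)*cos(pi/16)/2 + sqrt(3)*sqrt(sqrt(2)/4 + 1/2)*cos(pi/16)/2 on |00>, sqrt(3)*sqrt(1/2 - sqrt(2)/4)*cos(pi/16)/2 + sqrt(sqrt(2)/4 + 1/2)*cos(pi/16)/2 on |01>, -sqrt(3)*I*sqrt(sqrt(2)/4 + 1/2)*sin(pi/16)/2 + I*sqrt(1/2 - sqrt(2)/4)*sin(pi/16)/2 on |10>, -I*sqrt(sqrt(2)/4 + 1/2)*sin(pi/16)/2 - sqrt(3)*I*sqrt(1/2 - sqrt(2)/4)*sin(pi/16)/2 on |11>.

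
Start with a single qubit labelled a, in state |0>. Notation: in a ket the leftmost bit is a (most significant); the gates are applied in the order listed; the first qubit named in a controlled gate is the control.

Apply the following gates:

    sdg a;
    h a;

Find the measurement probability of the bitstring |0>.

Outcome |0> occurs with probability 1/2.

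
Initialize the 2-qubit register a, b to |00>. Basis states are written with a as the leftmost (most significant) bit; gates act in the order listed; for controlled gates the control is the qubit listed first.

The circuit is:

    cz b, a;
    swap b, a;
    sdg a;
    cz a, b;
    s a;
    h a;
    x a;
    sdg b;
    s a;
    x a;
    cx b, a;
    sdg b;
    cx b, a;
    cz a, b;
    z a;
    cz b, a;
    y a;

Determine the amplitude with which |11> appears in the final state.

|11> carries amplitude 0 in the final state.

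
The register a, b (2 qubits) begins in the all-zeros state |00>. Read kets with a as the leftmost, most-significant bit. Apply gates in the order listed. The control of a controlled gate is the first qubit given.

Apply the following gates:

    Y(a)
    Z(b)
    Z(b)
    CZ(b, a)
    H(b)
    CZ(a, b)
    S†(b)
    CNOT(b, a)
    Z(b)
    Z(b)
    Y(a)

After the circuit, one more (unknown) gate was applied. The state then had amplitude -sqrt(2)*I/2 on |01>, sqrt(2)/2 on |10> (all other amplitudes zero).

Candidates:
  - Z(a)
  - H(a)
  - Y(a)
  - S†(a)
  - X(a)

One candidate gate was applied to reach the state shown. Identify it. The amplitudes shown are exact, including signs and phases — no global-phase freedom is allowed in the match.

It was X(a) that produced the state shown.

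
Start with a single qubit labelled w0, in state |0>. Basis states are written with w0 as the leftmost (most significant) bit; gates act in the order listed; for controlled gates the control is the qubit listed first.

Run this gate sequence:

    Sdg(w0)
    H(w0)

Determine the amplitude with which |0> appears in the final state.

|0> carries amplitude sqrt(2)/2 in the final state.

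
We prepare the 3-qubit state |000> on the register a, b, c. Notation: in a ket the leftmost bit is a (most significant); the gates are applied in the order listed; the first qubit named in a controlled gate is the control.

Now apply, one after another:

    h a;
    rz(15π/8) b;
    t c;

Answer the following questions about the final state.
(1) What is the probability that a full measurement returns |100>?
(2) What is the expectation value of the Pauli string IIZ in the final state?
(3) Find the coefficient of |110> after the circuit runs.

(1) The probability of measuring |100> is 1/2.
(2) The expectation value of IIZ is 1.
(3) The amplitude on |110> is 0.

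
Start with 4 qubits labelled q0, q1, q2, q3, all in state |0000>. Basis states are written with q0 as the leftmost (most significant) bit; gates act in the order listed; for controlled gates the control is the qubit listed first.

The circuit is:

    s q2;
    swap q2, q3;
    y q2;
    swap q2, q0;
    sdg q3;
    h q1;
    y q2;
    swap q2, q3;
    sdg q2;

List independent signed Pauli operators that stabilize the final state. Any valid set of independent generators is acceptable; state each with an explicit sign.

The stabilizer group can be generated by +IXII, -ZIII, +IIZI, -IIIZ, among other valid generating sets.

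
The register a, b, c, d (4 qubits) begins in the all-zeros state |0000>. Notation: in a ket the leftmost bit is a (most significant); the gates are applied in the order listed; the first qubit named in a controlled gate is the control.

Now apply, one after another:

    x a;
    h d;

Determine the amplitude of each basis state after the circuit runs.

The final amplitudes are sqrt(2)/2 on |1000>, sqrt(2)/2 on |1001>, and 0 on every other basis state.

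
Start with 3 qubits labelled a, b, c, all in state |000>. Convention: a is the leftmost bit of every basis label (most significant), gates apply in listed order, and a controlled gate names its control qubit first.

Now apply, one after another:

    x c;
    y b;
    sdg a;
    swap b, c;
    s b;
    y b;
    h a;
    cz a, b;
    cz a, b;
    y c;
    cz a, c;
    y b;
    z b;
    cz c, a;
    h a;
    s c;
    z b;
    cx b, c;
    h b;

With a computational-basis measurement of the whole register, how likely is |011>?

Outcome |011> occurs with probability 1/2.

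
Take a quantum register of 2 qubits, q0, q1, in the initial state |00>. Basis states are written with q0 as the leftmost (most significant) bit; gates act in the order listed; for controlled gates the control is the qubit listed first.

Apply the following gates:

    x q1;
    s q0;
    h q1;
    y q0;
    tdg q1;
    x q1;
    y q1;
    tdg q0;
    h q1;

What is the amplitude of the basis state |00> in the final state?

The amplitude on |00> is 0.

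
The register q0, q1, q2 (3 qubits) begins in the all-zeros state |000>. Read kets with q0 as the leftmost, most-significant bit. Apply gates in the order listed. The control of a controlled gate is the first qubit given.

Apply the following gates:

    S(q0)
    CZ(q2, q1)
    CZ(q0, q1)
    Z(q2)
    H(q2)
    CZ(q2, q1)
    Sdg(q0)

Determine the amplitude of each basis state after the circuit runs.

The final amplitudes are sqrt(2)/2 on |000>, sqrt(2)/2 on |001>, and 0 on every other basis state.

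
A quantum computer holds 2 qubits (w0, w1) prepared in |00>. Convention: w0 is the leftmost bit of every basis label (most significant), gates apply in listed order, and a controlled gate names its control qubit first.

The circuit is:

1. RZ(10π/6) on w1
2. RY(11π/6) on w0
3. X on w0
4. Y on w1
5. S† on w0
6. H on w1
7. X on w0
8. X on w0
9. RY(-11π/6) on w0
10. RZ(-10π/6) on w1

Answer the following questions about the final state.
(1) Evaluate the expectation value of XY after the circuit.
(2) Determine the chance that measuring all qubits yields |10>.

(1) In the final state, XY has expectation 3/8.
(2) The probability of measuring |10> is 7/16.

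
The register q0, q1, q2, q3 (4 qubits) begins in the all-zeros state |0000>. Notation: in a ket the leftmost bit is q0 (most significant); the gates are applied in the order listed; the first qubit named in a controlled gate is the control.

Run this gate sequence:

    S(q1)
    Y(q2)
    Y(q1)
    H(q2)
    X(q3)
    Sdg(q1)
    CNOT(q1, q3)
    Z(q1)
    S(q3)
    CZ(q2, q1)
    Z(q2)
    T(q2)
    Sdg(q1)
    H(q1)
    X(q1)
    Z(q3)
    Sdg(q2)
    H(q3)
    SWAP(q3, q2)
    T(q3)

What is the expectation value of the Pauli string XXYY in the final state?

In the final state, XXYY has expectation 0.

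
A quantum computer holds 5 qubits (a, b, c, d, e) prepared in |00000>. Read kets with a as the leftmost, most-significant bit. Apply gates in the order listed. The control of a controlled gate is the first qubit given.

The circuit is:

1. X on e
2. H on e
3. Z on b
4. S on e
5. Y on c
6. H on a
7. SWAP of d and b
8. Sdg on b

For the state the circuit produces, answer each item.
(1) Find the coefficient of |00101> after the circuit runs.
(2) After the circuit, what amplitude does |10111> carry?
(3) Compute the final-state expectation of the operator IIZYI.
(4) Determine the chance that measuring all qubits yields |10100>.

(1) The amplitude on |00101> is 1/2.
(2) |10111> carries amplitude 0 in the final state.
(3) The observable IIZYI averages to 0.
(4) Outcome |10100> occurs with probability 1/4.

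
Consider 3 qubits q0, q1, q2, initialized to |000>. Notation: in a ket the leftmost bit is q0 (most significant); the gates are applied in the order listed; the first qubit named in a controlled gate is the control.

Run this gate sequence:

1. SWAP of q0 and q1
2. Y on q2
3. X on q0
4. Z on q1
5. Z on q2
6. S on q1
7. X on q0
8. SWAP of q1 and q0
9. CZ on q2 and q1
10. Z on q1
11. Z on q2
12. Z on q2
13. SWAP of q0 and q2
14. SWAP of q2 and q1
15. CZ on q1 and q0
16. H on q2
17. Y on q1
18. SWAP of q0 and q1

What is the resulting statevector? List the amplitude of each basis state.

After the circuit, the state carries amplitude sqrt(2)/2 on |110>, sqrt(2)/2 on |111>, and 0 on every other basis state.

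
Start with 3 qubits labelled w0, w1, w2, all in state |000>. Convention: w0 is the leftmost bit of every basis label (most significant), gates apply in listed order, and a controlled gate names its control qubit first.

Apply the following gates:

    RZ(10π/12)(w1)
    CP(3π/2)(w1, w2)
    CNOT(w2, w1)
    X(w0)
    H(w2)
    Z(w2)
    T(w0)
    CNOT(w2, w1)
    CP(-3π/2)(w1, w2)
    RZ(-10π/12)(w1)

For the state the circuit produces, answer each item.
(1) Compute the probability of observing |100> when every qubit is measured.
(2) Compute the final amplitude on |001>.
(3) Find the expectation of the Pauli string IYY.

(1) Outcome |100> occurs with probability 1/2.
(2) The amplitude on |001> is 0.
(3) The observable IYY averages to 1/2.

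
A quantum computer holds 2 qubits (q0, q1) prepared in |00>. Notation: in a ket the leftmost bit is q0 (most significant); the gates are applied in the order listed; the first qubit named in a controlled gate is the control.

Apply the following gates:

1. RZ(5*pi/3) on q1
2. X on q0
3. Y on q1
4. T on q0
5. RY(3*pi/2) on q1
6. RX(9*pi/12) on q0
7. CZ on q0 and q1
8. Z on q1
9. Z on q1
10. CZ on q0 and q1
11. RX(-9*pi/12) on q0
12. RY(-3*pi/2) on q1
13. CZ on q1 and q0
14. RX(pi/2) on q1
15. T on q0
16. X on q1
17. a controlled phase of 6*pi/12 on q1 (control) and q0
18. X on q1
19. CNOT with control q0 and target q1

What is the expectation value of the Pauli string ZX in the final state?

The observable ZX averages to -1. Key observation: gates 5-12 undo each other exactly, leaving only the rest of the circuit to track.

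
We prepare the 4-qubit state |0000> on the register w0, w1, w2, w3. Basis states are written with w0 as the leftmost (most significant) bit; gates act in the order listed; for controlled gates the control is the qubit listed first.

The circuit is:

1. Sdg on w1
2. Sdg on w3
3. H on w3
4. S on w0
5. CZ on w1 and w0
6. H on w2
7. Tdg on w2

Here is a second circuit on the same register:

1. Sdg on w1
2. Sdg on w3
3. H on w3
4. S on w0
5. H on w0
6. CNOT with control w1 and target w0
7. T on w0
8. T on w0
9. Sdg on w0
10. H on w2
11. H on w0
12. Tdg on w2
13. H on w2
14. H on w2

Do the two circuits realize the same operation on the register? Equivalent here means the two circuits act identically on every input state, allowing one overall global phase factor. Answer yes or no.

Yes: on every input state the two circuits agree up to one overall phase factor.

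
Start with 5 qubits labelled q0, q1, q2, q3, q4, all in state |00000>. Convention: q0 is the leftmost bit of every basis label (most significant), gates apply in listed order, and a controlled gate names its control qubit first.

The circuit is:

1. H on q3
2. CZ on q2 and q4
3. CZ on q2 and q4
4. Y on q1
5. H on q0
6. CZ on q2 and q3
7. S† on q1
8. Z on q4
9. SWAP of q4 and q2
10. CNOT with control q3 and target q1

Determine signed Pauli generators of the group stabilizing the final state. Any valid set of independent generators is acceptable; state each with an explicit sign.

The final state is stabilized by the group generated by +XIIII, +IXIXI, -IZIZI, +IIZII, +IIIIZ; other independent generating sets are equally valid. Key observation: gates 2-3 undo each other exactly, leaving only the rest of the circuit to track.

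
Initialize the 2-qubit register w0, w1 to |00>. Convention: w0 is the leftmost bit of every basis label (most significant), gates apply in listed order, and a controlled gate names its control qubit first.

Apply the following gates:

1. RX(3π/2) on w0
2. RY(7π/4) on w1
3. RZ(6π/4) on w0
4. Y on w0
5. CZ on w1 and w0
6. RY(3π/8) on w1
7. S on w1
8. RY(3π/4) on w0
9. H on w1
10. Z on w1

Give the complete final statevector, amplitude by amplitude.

After the circuit, the state carries amplitude sqrt(1/2 - sqrt(2)/4)*sqrt(sqrt(2)/4 + 1/2)*exp(-3*I*pi/4)*cos(3*pi/16)/2 + sqrt(2)*I*exp(3*I*pi/4)*cos(3*pi/16)/8 + exp(-3*I*pi/4)*sin(3*pi/16)/4 + sqrt(2)*exp(-3*I*pi/4)*sin(3*pi/16)/8 + I*sqrt(1/2 - sqrt(2)/4)*sqrt(sqrt(2)/4 + 1/2)*exp(3*I*pi/4)*sin(3*pi/16)/2 - sqrt(2)*exp(3*I*pi/4)*sin(3*pi/16)/8 + I*sqrt(1/2 - sqrt(2)/4)*sqrt(sqrt(2)/4 + 1/2)*exp(-3*I*pi/4)*sin(3*pi/16)/2 + exp(3*I*pi/4)*sin(3*pi/16)/4 + sqrt(1/2 - sqrt(2)/4)*sqrt(sqrt(2)/4 + 1/2)*exp(3*I*pi/4)*cos(3*pi/16)/2 - sqrt(2)*I*exp(-3*I*pi/4)*cos(3*pi/16)/8 - I*exp(-3*I*pi/4)*cos(3*pi/16)/4 - I*exp(3*I*pi/4)*cos(3*pi/16)/4 on |00>, I*exp(-3*I*pi/4)*cos(3*pi/16)/4 + sqrt(1/2 - sqrt(2)/4)*sqrt(sqrt(2)/4 + 1/2)*exp(-3*I*pi/4)*cos(3*pi/16)/2 + sqrt(2)*I*exp(3*I*pi/4)*cos(3*pi/16)/8 - sqrt(1/2 - sqrt(2)/4)*sqrt(sqrt(2)/4 + 1/2)*exp(3*I*pi/4)*cos(3*pi/16)/2 + sqrt(2)*I*exp(-3*I*pi/4)*cos(3*pi/16)/8 + exp(-3*I*pi/4)*sin(3*pi/16)/4 - exp(3*I*pi/4)*sin(3*pi/16)/4 + sqrt(2)*exp(-3*I*pi/4)*sin(3*pi/16)/8 + I*sqrt(1/2 - sqrt(2)/4)*sqrt(sqrt(2)/4 + 1/2)*exp(3*I*pi/4)*sin(3*pi/16)/2 + sqrt(2)*exp(3*I*pi/4)*sin(3*pi/16)/8 - I*sqrt(1/2 - sqrt(2)/4)*sqrt(sqrt(2)/4 + 1/2)*exp(-3*I*pi/4)*sin(3*pi/16)/2 - I*exp(3*I*pi/4)*cos(3*pi/16)/4 on |01>, sqrt(2)*exp(-3*I*pi/4)*cos(3*pi/16)/8 + I*sqrt(1/2 - sqrt(2)/4)*sqrt(sqrt(2)/4 + 1/2)*exp(-3*I*pi/4)*cos(3*pi/16)/2 + I*exp(3*I*pi/4)*sin(3*pi/16)/4 + sqrt(2)*I*exp(3*I*pi/4)*sin(3*pi/16)/8 + sqrt(2)*I*exp(-3*I*pi/4)*sin(3*pi/16)/8 + sqrt(1/2 - sqrt(2)/4)*sqrt(sqrt(2)/4 + 1/2)*exp(3*I*pi/4)*sin(3*pi/16)/2 - sqrt(1/2 - sqrt(2)/4)*sqrt(sqrt(2)/4 + 1/2)*exp(-3*I*pi/4)*sin(3*pi/16)/2 - I*exp(-3*I*pi/4)*sin(3*pi/16)/4 + sqrt(2)*exp(3*I*pi/4)*cos(3*pi/16)/8 - I*sqrt(1/2 - sqrt(2)/4)*sqrt(sqrt(2)/4 + 1/2)*exp(3*I*pi/4)*cos(3*pi/16)/2 + exp(3*I*pi/4)*cos(3*pi/16)/4 - exp(-3*I*pi/4)*cos(3*pi/16)/4 on |10>, -exp(3*I*pi/4)*cos(3*pi/16)/4 + sqrt(2)*exp(-3*I*pi/4)*cos(3*pi/16)/8 - sqrt(2)*exp(3*I*pi/4)*cos(3*pi/16)/8 + I*exp(3*I*pi/4)*sin(3*pi/16)/4 + I*exp(-3*I*pi/4)*sin(3*pi/16)/4 + sqrt(2)*I*exp(3*I*pi/4)*sin(3*pi/16)/8 - sqrt(1/2 - sqrt(2)/4)*sqrt(sqrt(2)/4 + 1/2)*exp(3*I*pi/4)*sin(3*pi/16)/2 - sqrt(2)*I*exp(-3*I*pi/4)*sin(3*pi/16)/8 - sqrt(1/2 - sqrt(2)/4)*sqrt(sqrt(2)/4 + 1/2)*exp(-3*I*pi/4)*sin(3*pi/16)/2 - I*sqrt(1/2 - sqrt(2)/4)*sqrt(sqrt(2)/4 + 1/2)*exp(-3*I*pi/4)*cos(3*pi/16)/2 - I*sqrt(1/2 - sqrt(2)/4)*sqrt(sqrt(2)/4 + 1/2)*exp(3*I*pi/4)*cos(3*pi/16)/2 - exp(-3*I*pi/4)*cos(3*pi/16)/4 on |11>.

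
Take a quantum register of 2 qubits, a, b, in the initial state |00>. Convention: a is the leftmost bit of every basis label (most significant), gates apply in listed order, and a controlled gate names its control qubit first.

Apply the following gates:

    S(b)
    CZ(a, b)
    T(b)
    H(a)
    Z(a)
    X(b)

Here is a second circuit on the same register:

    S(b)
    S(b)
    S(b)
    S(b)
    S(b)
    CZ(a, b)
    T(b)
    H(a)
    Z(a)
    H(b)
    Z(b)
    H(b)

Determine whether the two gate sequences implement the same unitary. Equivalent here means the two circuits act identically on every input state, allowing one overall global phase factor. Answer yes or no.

Yes — the two circuits implement the same unitary up to a global phase.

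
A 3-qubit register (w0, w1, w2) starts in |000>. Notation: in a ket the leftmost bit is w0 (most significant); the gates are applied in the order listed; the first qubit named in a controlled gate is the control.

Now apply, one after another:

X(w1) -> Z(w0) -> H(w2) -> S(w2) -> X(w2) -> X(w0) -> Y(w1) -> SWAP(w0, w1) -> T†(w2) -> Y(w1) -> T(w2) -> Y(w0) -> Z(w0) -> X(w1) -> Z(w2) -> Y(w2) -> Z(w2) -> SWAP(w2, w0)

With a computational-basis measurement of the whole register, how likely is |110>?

Outcome |110> occurs with probability 0.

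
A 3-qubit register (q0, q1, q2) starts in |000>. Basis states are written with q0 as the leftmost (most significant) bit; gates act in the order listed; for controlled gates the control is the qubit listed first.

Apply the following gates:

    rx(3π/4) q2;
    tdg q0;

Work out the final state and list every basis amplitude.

The resulting statevector has amplitude sqrt(2 - sqrt(2))/2 on |000>, -I*sqrt(sqrt(2) + 2)/2 on |001>, and 0 on every other basis state.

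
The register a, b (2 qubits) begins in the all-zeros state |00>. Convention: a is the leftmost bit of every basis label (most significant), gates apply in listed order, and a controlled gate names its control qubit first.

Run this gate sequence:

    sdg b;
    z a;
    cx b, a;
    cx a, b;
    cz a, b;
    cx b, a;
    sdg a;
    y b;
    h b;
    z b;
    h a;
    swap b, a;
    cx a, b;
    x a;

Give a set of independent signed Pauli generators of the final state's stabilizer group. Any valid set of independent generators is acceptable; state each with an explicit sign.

The final state is stabilized by the group generated by +XI, +IX; other independent generating sets are equally valid.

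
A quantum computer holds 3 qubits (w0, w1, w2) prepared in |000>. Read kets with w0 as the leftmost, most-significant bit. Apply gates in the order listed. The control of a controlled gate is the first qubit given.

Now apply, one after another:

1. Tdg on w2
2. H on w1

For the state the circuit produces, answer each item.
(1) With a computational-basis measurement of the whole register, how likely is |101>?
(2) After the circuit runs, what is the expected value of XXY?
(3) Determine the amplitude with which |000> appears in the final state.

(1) A full measurement returns |101> with probability 0.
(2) The observable XXY averages to 0.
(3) The amplitude on |000> is sqrt(2)/2.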